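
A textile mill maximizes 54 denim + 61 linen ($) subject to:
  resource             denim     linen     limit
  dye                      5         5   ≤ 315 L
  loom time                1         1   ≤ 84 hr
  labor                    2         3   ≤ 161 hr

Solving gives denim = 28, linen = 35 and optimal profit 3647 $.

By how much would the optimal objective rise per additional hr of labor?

Binding: dye and labor. Non-binding: loom time (21 unused).
By complementary slackness, y = 0 for the non-binding constraint.
The binding rows give the dual system: 5·y_dye + 2·y_labor = 54 and 5·y_dye + 3·y_labor = 61.
Solving: y_dye = 8, y_labor = 7.
Shadow price of labor = 7.

7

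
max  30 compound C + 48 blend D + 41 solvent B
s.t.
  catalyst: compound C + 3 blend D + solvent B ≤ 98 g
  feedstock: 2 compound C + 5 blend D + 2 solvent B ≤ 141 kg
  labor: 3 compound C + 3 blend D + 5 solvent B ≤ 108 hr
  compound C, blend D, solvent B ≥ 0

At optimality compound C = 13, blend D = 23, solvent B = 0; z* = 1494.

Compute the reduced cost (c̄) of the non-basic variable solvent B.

-1

At the optimum: catalyst uses 82 of 98 (slack = 16); feedstock uses 141 of 141 (binding); labor uses 108 of 108 (binding).
Slack constraints have shadow price 0 (complementary slackness).
The binding rows give the dual system: 2·y_feedstock + 3·y_labor = 30 and 5·y_feedstock + 3·y_labor = 48.
This yields shadow prices y_feedstock = 6, y_labor = 6.
Reduced cost of solvent B: c₃ − yᵀa₃ = 41 − (6·2 + 6·5) = 41 − 42 = -1.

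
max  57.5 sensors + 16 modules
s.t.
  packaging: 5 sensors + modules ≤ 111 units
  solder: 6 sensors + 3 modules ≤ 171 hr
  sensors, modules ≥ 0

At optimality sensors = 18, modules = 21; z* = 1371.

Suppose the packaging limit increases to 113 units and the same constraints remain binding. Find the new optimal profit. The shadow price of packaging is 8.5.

1388

Δb = 2, so new z* = 1371 + (8.5)·(2) = 1371 + 17 = 1388.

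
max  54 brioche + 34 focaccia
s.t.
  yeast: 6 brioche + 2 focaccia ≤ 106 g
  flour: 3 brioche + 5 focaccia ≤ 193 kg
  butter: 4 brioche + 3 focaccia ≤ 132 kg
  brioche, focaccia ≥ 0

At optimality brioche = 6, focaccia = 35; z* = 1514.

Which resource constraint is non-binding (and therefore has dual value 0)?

butter

yeast: 106/106 (binding)
flour: 193/193 (binding)
butter: 129/132 (slack 3)
By complementary slackness, a constraint with positive slack has shadow price 0 → butter.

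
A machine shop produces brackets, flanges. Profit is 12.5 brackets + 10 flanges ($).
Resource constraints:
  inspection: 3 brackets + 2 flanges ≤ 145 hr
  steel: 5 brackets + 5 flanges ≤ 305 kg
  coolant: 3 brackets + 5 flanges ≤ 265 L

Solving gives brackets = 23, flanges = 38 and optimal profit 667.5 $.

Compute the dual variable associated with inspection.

2.5

Binding: inspection and steel. Non-binding: coolant (6 unused).
Slack constraints have shadow price 0 (complementary slackness).
The binding rows give the dual system: 3·y_inspection + 5·y_steel = 12.5 and 2·y_inspection + 5·y_steel = 10.
→ y_inspection = 2.5 and y_steel = 1.
Shadow price of inspection = 2.5.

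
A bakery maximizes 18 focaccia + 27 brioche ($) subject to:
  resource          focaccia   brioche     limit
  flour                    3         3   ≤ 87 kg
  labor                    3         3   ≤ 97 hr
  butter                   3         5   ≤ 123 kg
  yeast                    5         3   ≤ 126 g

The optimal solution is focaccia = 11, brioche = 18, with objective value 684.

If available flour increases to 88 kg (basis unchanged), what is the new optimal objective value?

685.5

At the optimum: flour uses 87 of 87 (binding); labor uses 87 of 97 (slack = 10); butter uses 123 of 123 (binding); yeast uses 109 of 126 (slack = 17).
Since labor, yeast are not tight, their duals are 0.
From A_Bᵀ y = c: 3·y_flour + 3·y_butter = 18; 3·y_flour + 5·y_butter = 27.
This yields shadow prices y_flour = 1.5, y_butter = 4.5.
Δz = y_flour·Δb = 1.5 × (1) = 1.5, so new z* = 684 + 1.5 = 685.5.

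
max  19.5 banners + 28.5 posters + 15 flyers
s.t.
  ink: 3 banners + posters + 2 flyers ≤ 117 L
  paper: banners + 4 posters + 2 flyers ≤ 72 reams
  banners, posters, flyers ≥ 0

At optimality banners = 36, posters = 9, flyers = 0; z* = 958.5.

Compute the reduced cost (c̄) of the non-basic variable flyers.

At the optimum: ink uses 117 of 117 (binding); paper uses 72 of 72 (binding).
From A_Bᵀ y = c: 3·y_ink + 1·y_paper = 19.5; 1·y_ink + 4·y_paper = 28.5.
→ y_ink = 4.5 and y_paper = 6.
Reduced cost of flyers: c₃ − yᵀa₃ = 15 − (4.5·2 + 6·2) = 15 − 21 = -6.

-6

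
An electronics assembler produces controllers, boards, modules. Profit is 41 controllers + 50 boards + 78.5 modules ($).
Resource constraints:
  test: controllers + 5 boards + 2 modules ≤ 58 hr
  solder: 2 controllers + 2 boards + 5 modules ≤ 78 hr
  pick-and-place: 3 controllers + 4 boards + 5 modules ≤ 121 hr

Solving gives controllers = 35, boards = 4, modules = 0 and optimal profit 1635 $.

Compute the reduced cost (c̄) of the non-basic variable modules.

Check each constraint at x*: test 55/58 (slack 3); solder 78/78 (tight); pick-and-place 121/121 (tight).
Since test is not tight, its dual is 0.
The binding rows give the dual system: 2·y_solder + 3·y_pick-and-place = 41 and 2·y_solder + 4·y_pick-and-place = 50.
This yields shadow prices y_solder = 7, y_pick-and-place = 9.
Reduced cost of modules: c₃ − yᵀa₃ = 78.5 − (7·5 + 9·5) = 78.5 − 80 = -1.5.

-1.5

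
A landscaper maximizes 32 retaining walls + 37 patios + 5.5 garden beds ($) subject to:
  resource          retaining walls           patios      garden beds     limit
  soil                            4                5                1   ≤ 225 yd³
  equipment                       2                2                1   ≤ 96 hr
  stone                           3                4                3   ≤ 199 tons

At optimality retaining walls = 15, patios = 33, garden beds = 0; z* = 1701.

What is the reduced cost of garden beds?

Check each constraint at x*: soil 225/225 (tight); equipment 96/96 (tight); stone 177/199 (slack 22).
By complementary slackness, y = 0 for the non-binding constraint.
Dual feasibility on the basic columns requires 4·y_soil + 2·y_equipment = 32, 5·y_soil + 2·y_equipment = 37.
This yields shadow prices y_soil = 5, y_equipment = 6.
Reduced cost of garden beds: c₃ − yᵀa₃ = 5.5 − (5·1 + 6·1) = 5.5 − 11 = -5.5.

-5.5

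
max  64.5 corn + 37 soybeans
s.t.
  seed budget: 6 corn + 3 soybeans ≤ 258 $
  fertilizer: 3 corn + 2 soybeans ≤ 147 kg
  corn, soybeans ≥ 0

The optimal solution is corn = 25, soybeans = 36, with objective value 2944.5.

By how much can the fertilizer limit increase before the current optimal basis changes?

25

Binding constraints: seed budget, fertilizer. The basis is B = [[6,3],[3,2]] with det 3.
Per unit increase in fertilizer, x* moves by d = (-1, 2).
The basis stays optimal until corn reaches 0; allowable increase = 25 kg.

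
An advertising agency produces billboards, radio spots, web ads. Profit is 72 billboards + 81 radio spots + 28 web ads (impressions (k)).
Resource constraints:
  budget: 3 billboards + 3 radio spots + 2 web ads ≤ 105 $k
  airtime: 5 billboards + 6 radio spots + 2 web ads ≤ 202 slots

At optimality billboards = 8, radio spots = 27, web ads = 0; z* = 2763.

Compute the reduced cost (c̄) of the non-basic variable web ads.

Check each constraint at x*: budget 105/105 (tight); airtime 202/202 (tight).
Dual feasibility on the basic columns requires 3·y_budget + 5·y_airtime = 72, 3·y_budget + 6·y_airtime = 81.
This yields shadow prices y_budget = 9, y_airtime = 9.
Reduced cost of web ads: c₃ − yᵀa₃ = 28 − (9·2 + 9·2) = 28 − 36 = -8.

-8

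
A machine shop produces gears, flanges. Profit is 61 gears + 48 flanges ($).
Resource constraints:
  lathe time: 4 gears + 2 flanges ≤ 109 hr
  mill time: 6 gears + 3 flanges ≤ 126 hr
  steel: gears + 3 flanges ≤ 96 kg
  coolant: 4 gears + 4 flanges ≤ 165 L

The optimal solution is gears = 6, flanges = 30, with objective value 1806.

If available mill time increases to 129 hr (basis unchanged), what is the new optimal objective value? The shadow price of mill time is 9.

1833

Δb = 3, so new z* = 1806 + (9)·(3) = 1806 + 27 = 1833.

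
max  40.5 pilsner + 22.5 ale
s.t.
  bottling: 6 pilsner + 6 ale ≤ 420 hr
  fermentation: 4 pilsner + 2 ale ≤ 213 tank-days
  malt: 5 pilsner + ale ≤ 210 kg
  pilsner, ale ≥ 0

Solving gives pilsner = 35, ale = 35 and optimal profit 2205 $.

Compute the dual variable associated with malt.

Binding: bottling and malt. Non-binding: fermentation (3 unused).
Slack constraints have shadow price 0 (complementary slackness).
From A_Bᵀ y = c: 6·y_bottling + 5·y_malt = 40.5; 6·y_bottling + 1·y_malt = 22.5.
→ y_bottling = 3 and y_malt = 4.5.
Shadow price of malt = 4.5.

4.5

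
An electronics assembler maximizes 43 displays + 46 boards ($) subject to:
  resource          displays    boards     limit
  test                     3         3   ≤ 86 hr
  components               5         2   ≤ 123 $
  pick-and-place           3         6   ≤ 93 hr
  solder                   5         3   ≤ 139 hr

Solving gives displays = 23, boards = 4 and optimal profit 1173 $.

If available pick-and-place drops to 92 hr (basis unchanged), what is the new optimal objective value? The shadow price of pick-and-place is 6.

Δb = -1, so new z* = 1173 + (6)·(-1) = 1173 − 6 = 1167.

1167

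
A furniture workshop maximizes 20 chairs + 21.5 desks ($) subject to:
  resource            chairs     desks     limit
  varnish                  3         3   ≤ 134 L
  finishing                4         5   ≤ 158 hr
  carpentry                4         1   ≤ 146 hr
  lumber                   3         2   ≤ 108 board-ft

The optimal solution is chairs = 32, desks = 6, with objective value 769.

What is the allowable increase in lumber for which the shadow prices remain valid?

Binding constraints: finishing, lumber. The basis is B = [[4,5],[3,2]] with det -7.
Per unit increase in lumber, x* moves by d = (0.7143, -0.5714).
The basis stays optimal until carpentry becomes binding; allowable increase = 5.25 board-ft.

5.25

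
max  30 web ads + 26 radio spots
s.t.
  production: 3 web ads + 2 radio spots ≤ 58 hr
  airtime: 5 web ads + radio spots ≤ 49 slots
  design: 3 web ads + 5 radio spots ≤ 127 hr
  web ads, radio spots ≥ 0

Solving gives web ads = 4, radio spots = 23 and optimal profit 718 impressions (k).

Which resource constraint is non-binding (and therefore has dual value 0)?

airtime

production: 58/58 (binding)
airtime: 43/49 (slack 6)
design: 127/127 (binding)
By complementary slackness, a constraint with positive slack has shadow price 0 → airtime.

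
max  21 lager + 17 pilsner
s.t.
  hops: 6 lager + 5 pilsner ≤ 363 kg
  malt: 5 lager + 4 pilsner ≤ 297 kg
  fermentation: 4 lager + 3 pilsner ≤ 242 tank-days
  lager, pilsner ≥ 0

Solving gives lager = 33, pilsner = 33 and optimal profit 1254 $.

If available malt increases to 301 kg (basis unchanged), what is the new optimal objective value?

Check each constraint at x*: hops 363/363 (tight); malt 297/297 (tight); fermentation 231/242 (slack 11).
By complementary slackness, y = 0 for the non-binding constraint.
The binding rows give the dual system: 6·y_hops + 5·y_malt = 21 and 5·y_hops + 4·y_malt = 17.
Solving: y_hops = 1, y_malt = 3.
Δz = y_malt·Δb = 3 × (4) = 12, so new z* = 1254 + 12 = 1266.

1266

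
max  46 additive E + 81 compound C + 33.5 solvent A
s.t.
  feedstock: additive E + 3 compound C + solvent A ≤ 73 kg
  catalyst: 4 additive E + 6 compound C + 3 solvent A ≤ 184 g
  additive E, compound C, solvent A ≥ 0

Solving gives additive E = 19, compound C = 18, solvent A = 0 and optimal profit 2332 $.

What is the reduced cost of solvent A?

-3

Both feedstock and catalyst are binding at x*.
The binding rows give the dual system: 1·y_feedstock + 4·y_catalyst = 46 and 3·y_feedstock + 6·y_catalyst = 81.
Solving: y_feedstock = 8, y_catalyst = 9.5.
Reduced cost of solvent A: c₃ − yᵀa₃ = 33.5 − (8·1 + 9.5·3) = 33.5 − 36.5 = -3.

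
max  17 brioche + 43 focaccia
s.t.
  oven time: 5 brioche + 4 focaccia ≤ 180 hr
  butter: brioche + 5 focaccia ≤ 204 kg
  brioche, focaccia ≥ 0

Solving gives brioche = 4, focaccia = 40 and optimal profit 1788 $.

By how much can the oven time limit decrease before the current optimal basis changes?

16.8

Binding constraints: oven time, butter. The basis is B = [[5,4],[1,5]] with det 21.
Per unit decrease in oven time, x* moves by d = (-0.2381, 0.0476).
The basis stays optimal until brioche reaches 0; allowable decrease = 16.8 hr.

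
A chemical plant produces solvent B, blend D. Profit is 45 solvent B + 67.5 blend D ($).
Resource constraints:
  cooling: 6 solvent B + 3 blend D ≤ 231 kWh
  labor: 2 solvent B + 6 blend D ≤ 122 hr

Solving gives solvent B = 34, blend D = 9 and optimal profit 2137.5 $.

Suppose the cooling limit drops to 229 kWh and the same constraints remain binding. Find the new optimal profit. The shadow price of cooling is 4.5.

2128.5

Δb = -2, so new z* = 2137.5 + (4.5)·(-2) = 2137.5 − 9 = 2128.5.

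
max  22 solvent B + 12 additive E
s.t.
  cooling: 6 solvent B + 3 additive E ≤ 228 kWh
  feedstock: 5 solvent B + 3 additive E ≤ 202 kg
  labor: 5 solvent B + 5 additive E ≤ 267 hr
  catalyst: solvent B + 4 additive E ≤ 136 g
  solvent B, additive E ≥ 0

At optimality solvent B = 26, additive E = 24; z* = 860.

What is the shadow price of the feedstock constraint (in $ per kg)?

2

At the optimum: cooling uses 228 of 228 (binding); feedstock uses 202 of 202 (binding); labor uses 250 of 267 (slack = 17); catalyst uses 122 of 136 (slack = 14).
Slack constraints have shadow price 0 (complementary slackness).
From A_Bᵀ y = c: 6·y_cooling + 5·y_feedstock = 22; 3·y_cooling + 3·y_feedstock = 12.
→ y_cooling = 2 and y_feedstock = 2.
Shadow price of feedstock = 2.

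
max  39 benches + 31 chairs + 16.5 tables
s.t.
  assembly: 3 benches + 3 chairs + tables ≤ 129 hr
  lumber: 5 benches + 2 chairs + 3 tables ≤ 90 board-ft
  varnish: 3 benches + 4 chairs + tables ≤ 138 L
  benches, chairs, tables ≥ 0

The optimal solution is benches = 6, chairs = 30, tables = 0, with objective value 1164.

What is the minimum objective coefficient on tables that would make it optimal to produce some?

19

Binding: lumber and varnish. Non-binding: assembly (21 unused).
By complementary slackness, y = 0 for the non-binding constraint.
Dual feasibility on the basic columns requires 5·y_lumber + 3·y_varnish = 39, 2·y_lumber + 4·y_varnish = 31.
This yields shadow prices y_lumber = 4.5, y_varnish = 5.5.
tables enters the basis when its profit ≥ yᵀa₃ = 4.5·3 + 5.5·1 = 19.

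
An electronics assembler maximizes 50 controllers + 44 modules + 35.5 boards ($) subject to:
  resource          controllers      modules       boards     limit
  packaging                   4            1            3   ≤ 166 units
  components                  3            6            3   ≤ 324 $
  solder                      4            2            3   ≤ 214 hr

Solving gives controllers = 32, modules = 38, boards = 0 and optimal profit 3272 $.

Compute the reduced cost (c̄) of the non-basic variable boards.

-6.5

Check each constraint at x*: packaging 166/166 (tight); components 324/324 (tight); solder 204/214 (slack 10).
Slack constraints have shadow price 0 (complementary slackness).
Dual feasibility on the basic columns requires 4·y_packaging + 3·y_components = 50, 1·y_packaging + 6·y_components = 44.
Solving: y_packaging = 8, y_components = 6.
Reduced cost of boards: c₃ − yᵀa₃ = 35.5 − (8·3 + 6·3) = 35.5 − 42 = -6.5.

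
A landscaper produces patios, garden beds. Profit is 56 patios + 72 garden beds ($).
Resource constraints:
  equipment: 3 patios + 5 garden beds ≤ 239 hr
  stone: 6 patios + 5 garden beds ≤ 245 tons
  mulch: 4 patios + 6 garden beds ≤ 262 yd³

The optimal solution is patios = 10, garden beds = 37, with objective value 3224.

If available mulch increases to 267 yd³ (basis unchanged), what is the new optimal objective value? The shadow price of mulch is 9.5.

3271.5

Δb = 5, so new z* = 3224 + (9.5)·(5) = 3224 + 47.5 = 3271.5.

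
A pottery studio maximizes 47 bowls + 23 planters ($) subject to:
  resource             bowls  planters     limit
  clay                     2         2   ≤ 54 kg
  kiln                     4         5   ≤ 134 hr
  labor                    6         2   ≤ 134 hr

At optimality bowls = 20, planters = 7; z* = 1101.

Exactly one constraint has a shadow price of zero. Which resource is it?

kiln

clay: 54/54 (binding)
kiln: 115/134 (slack 19)
labor: 134/134 (binding)
By complementary slackness, a constraint with positive slack has shadow price 0 → kiln.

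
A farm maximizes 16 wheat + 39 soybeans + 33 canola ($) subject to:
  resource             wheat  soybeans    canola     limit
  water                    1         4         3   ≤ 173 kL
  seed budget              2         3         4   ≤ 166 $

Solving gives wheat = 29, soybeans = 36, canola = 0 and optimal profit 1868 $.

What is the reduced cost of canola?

Check each constraint at x*: water 173/173 (tight); seed budget 166/166 (tight).
The binding rows give the dual system: 1·y_water + 2·y_seed budget = 16 and 4·y_water + 3·y_seed budget = 39.
This yields shadow prices y_water = 6, y_seed budget = 5.
Reduced cost of canola: c₃ − yᵀa₃ = 33 − (6·3 + 5·4) = 33 − 38 = -5.

-5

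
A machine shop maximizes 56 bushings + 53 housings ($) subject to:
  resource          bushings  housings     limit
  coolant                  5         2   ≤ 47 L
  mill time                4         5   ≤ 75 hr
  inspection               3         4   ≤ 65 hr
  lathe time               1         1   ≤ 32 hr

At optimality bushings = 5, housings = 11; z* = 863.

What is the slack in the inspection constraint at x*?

inspection used = 3·5 + 4·11 = 59; slack = 65 − 59 = 6.

6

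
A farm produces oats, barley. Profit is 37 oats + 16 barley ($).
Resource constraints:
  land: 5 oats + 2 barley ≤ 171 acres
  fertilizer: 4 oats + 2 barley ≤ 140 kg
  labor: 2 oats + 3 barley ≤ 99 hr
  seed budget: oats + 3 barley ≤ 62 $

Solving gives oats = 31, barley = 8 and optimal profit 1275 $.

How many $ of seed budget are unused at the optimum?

7

seed budget used = 1·31 + 3·8 = 55; slack = 62 − 55 = 7.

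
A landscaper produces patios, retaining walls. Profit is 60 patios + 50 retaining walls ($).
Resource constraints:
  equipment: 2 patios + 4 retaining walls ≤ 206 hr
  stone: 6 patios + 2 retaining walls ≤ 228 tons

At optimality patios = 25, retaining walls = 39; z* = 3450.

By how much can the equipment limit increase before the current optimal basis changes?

Binding constraints: equipment, stone. The basis is B = [[2,4],[6,2]] with det -20.
Per unit increase in equipment, x* moves by d = (-0.1, 0.3).
The basis stays optimal until patios reaches 0; allowable increase = 250 hr.

250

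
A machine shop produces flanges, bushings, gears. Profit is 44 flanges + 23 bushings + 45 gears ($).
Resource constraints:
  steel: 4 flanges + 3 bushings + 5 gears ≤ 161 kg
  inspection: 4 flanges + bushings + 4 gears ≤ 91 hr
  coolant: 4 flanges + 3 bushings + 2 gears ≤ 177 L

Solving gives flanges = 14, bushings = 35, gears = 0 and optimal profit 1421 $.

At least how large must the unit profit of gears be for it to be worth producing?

50

Binding: steel and inspection. Non-binding: coolant (16 unused).
Since coolant is not tight, its dual is 0.
Dual feasibility on the basic columns requires 4·y_steel + 4·y_inspection = 44, 3·y_steel + 1·y_inspection = 23.
This yields shadow prices y_steel = 6, y_inspection = 5.
gears enters the basis when its profit ≥ yᵀa₃ = 6·5 + 5·4 = 50.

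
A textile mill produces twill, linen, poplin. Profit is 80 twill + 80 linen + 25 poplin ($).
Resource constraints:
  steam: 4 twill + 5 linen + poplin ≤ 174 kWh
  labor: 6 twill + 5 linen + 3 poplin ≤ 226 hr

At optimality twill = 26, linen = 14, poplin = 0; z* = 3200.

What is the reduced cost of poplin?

At the optimum: steam uses 174 of 174 (binding); labor uses 226 of 226 (binding).
The binding rows give the dual system: 4·y_steam + 6·y_labor = 80 and 5·y_steam + 5·y_labor = 80.
→ y_steam = 8 and y_labor = 8.
Reduced cost of poplin: c₃ − yᵀa₃ = 25 − (8·1 + 8·3) = 25 − 32 = -7.

-7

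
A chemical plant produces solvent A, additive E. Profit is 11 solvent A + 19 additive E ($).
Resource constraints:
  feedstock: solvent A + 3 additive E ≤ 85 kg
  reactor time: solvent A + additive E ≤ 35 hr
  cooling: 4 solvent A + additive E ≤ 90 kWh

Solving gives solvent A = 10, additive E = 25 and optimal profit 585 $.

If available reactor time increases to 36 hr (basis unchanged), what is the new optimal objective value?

592

At the optimum: feedstock uses 85 of 85 (binding); reactor time uses 35 of 35 (binding); cooling uses 65 of 90 (slack = 25).
By complementary slackness, y = 0 for the non-binding constraint.
Dual feasibility on the basic columns requires 1·y_feedstock + 1·y_reactor time = 11, 3·y_feedstock + 1·y_reactor time = 19.
→ y_feedstock = 4 and y_reactor time = 7.
Δz = y_reactor time·Δb = 7 × (1) = 7, so new z* = 585 + 7 = 592.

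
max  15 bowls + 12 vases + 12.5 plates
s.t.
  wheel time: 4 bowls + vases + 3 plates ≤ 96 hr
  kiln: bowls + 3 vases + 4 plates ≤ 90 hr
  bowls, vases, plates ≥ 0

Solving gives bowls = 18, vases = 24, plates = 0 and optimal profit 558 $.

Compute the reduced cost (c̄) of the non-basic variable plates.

-8.5

At the optimum: wheel time uses 96 of 96 (binding); kiln uses 90 of 90 (binding).
The binding rows give the dual system: 4·y_wheel time + 1·y_kiln = 15 and 1·y_wheel time + 3·y_kiln = 12.
This yields shadow prices y_wheel time = 3, y_kiln = 3.
Reduced cost of plates: c₃ − yᵀa₃ = 12.5 − (3·3 + 3·4) = 12.5 − 21 = -8.5.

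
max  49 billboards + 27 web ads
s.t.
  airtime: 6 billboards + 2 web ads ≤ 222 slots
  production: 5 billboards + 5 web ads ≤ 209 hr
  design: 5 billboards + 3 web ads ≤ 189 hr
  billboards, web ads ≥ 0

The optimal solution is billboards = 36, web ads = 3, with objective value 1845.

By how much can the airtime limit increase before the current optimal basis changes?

Binding constraints: airtime, design. The basis is B = [[6,2],[5,3]] with det 8.
Per unit increase in airtime, x* moves by d = (0.375, -0.625).
The basis stays optimal until web ads reaches 0; allowable increase = 4.8 slots.

4.8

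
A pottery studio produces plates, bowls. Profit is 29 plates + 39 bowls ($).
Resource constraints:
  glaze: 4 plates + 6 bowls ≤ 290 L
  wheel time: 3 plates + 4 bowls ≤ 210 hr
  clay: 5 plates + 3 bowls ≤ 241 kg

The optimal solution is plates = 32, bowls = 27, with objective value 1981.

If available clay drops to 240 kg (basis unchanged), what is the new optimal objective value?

Check each constraint at x*: glaze 290/290 (tight); wheel time 204/210 (slack 6); clay 241/241 (tight).
Since wheel time is not tight, its dual is 0.
From A_Bᵀ y = c: 4·y_glaze + 5·y_clay = 29; 6·y_glaze + 3·y_clay = 39.
Solving: y_glaze = 6, y_clay = 1.
Δz = y_clay·Δb = 1 × (-1) = -1, so new z* = 1981 − 1 = 1980.

1980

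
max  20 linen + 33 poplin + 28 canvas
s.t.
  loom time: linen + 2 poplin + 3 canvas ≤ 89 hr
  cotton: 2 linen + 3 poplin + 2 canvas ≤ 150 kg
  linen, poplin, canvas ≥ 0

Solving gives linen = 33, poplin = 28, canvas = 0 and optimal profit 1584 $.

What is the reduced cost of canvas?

-4

At the optimum: loom time uses 89 of 89 (binding); cotton uses 150 of 150 (binding).
From A_Bᵀ y = c: 1·y_loom time + 2·y_cotton = 20; 2·y_loom time + 3·y_cotton = 33.
Solving: y_loom time = 6, y_cotton = 7.
Reduced cost of canvas: c₃ − yᵀa₃ = 28 − (6·3 + 7·2) = 28 − 32 = -4.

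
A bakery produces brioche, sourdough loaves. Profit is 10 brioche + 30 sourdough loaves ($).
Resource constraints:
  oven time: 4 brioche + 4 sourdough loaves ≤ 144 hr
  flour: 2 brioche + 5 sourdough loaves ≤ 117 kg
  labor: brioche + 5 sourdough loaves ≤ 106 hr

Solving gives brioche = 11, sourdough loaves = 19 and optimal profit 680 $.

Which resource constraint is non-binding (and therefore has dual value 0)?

oven time

oven time: 120/144 (slack 24)
flour: 117/117 (binding)
labor: 106/106 (binding)
By complementary slackness, a constraint with positive slack has shadow price 0 → oven time.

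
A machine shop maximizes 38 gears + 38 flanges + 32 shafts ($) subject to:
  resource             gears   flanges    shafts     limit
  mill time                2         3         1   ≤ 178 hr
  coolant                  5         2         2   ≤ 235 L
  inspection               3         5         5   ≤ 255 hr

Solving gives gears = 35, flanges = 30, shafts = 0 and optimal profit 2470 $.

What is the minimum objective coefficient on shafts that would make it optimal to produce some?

38

Binding: coolant and inspection. Non-binding: mill time (18 unused).
By complementary slackness, y = 0 for the non-binding constraint.
The binding rows give the dual system: 5·y_coolant + 3·y_inspection = 38 and 2·y_coolant + 5·y_inspection = 38.
→ y_coolant = 4 and y_inspection = 6.
shafts enters the basis when its profit ≥ yᵀa₃ = 4·2 + 6·5 = 38.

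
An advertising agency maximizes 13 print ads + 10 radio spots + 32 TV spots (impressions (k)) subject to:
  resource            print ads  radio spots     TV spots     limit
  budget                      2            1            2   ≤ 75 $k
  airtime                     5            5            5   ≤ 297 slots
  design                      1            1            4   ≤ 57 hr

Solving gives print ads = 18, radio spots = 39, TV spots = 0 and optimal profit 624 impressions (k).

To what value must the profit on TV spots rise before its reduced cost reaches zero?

At the optimum: budget uses 75 of 75 (binding); airtime uses 285 of 297 (slack = 12); design uses 57 of 57 (binding).
Since airtime is not tight, its dual is 0.
The binding rows give the dual system: 2·y_budget + 1·y_design = 13 and 1·y_budget + 1·y_design = 10.
This yields shadow prices y_budget = 3, y_design = 7.
TV spots enters the basis when its profit ≥ yᵀa₃ = 3·2 + 7·4 = 34.

34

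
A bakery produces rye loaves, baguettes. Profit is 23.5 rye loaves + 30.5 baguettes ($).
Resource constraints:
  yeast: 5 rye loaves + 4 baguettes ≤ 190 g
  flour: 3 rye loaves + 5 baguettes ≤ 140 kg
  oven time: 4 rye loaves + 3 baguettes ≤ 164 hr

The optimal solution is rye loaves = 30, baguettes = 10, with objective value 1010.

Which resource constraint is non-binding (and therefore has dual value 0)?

oven time

yeast: 190/190 (binding)
flour: 140/140 (binding)
oven time: 150/164 (slack 14)
By complementary slackness, a constraint with positive slack has shadow price 0 → oven time.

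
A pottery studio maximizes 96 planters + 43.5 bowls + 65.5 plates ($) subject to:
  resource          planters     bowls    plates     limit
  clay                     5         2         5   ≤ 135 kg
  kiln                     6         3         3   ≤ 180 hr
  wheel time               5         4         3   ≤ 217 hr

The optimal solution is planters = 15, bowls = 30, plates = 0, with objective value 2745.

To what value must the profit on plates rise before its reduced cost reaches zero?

Check each constraint at x*: clay 135/135 (tight); kiln 180/180 (tight); wheel time 195/217 (slack 22).
Since wheel time is not tight, its dual is 0.
From A_Bᵀ y = c: 5·y_clay + 6·y_kiln = 96; 2·y_clay + 3·y_kiln = 43.5.
→ y_clay = 9 and y_kiln = 8.5.
plates enters the basis when its profit ≥ yᵀa₃ = 9·5 + 8.5·3 = 70.5.

70.5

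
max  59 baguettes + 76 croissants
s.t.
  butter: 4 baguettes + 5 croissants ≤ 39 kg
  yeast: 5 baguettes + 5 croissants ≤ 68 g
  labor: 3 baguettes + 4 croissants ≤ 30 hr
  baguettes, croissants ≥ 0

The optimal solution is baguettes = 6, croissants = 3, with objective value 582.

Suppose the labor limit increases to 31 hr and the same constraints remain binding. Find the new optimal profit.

591

Binding: butter and labor. Non-binding: yeast (23 unused).
Slack constraints have shadow price 0 (complementary slackness).
The binding rows give the dual system: 4·y_butter + 3·y_labor = 59 and 5·y_butter + 4·y_labor = 76.
Solving: y_butter = 8, y_labor = 9.
Δz = y_labor·Δb = 9 × (1) = 9, so new z* = 582 + 9 = 591.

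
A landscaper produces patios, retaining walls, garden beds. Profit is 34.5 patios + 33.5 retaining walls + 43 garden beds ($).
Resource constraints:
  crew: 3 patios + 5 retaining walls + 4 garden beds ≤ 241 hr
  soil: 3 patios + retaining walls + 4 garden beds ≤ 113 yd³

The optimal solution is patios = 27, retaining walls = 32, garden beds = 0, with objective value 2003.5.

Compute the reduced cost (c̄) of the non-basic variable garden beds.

At the optimum: crew uses 241 of 241 (binding); soil uses 113 of 113 (binding).
From A_Bᵀ y = c: 3·y_crew + 3·y_soil = 34.5; 5·y_crew + 1·y_soil = 33.5.
→ y_crew = 5.5 and y_soil = 6.
Reduced cost of garden beds: c₃ − yᵀa₃ = 43 − (5.5·4 + 6·4) = 43 − 46 = -3.

-3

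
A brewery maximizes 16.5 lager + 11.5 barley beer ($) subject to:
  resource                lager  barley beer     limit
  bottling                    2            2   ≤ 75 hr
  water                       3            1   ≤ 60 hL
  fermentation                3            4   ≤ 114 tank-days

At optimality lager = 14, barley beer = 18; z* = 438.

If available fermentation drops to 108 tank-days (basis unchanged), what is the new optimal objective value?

Binding: water and fermentation. Non-binding: bottling (11 unused).
Slack constraints have shadow price 0 (complementary slackness).
Dual feasibility on the basic columns requires 3·y_water + 3·y_fermentation = 16.5, 1·y_water + 4·y_fermentation = 11.5.
→ y_water = 3.5 and y_fermentation = 2.
Δz = y_fermentation·Δb = 2 × (-6) = -12, so new z* = 438 − 12 = 426.

426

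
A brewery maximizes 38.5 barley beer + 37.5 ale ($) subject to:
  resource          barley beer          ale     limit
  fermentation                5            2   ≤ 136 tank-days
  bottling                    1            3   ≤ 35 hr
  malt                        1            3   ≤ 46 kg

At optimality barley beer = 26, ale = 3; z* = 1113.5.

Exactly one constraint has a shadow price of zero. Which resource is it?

malt

fermentation: 136/136 (binding)
bottling: 35/35 (binding)
malt: 35/46 (slack 11)
By complementary slackness, a constraint with positive slack has shadow price 0 → malt.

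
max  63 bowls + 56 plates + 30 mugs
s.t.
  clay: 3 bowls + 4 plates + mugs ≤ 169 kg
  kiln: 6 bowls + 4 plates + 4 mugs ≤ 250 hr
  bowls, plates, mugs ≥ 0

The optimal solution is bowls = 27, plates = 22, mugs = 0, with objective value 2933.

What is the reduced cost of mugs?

Check each constraint at x*: clay 169/169 (tight); kiln 250/250 (tight).
From A_Bᵀ y = c: 3·y_clay + 6·y_kiln = 63; 4·y_clay + 4·y_kiln = 56.
This yields shadow prices y_clay = 7, y_kiln = 7.
Reduced cost of mugs: c₃ − yᵀa₃ = 30 − (7·1 + 7·4) = 30 − 35 = -5.

-5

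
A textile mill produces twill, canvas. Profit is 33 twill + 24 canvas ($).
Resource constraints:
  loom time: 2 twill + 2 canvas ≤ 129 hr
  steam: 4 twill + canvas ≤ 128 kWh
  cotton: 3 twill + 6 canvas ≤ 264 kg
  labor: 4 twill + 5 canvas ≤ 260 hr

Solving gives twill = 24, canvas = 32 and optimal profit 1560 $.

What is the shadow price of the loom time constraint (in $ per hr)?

At the optimum: loom time uses 112 of 129 (slack = 17); steam uses 128 of 128 (binding); cotton uses 264 of 264 (binding); labor uses 256 of 260 (slack = 4).
Since loom time, labor are not tight, their duals are 0.
From A_Bᵀ y = c: 4·y_steam + 3·y_cotton = 33; 1·y_steam + 6·y_cotton = 24.
Solving: y_steam = 6, y_cotton = 3.
Shadow price of loom time = 0.

0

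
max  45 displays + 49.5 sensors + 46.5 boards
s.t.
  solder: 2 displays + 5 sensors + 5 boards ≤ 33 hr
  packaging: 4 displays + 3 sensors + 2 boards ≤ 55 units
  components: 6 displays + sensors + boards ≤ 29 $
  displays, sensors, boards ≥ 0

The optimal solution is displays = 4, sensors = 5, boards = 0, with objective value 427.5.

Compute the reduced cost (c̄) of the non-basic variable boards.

-3

Check each constraint at x*: solder 33/33 (tight); packaging 31/55 (slack 24); components 29/29 (tight).
Slack constraints have shadow price 0 (complementary slackness).
The binding rows give the dual system: 2·y_solder + 6·y_components = 45 and 5·y_solder + 1·y_components = 49.5.
Solving: y_solder = 9, y_components = 4.5.
Reduced cost of boards: c₃ − yᵀa₃ = 46.5 − (9·5 + 4.5·1) = 46.5 − 49.5 = -3.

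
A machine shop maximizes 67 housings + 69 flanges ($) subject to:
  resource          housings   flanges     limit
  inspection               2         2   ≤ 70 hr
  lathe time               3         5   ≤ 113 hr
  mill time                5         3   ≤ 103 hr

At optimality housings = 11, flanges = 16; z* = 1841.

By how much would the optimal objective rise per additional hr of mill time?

Check each constraint at x*: inspection 54/70 (slack 16); lathe time 113/113 (tight); mill time 103/103 (tight).
Slack constraints have shadow price 0 (complementary slackness).
The binding rows give the dual system: 3·y_lathe time + 5·y_mill time = 67 and 5·y_lathe time + 3·y_mill time = 69.
This yields shadow prices y_lathe time = 9, y_mill time = 8.
Shadow price of mill time = 8.

8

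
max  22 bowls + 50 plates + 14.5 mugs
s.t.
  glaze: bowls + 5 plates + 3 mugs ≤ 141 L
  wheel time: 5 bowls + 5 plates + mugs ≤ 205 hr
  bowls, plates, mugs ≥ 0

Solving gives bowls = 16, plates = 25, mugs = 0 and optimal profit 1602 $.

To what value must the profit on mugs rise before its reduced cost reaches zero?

Check each constraint at x*: glaze 141/141 (tight); wheel time 205/205 (tight).
From A_Bᵀ y = c: 1·y_glaze + 5·y_wheel time = 22; 5·y_glaze + 5·y_wheel time = 50.
This yields shadow prices y_glaze = 7, y_wheel time = 3.
mugs enters the basis when its profit ≥ yᵀa₃ = 7·3 + 3·1 = 24.

24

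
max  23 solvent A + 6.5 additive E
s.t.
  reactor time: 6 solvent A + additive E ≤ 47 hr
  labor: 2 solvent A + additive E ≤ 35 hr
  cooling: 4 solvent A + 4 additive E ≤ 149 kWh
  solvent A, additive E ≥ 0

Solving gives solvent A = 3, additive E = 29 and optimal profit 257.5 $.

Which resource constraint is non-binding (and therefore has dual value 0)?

reactor time: 47/47 (binding)
labor: 35/35 (binding)
cooling: 128/149 (slack 21)
By complementary slackness, a constraint with positive slack has shadow price 0 → cooling.

cooling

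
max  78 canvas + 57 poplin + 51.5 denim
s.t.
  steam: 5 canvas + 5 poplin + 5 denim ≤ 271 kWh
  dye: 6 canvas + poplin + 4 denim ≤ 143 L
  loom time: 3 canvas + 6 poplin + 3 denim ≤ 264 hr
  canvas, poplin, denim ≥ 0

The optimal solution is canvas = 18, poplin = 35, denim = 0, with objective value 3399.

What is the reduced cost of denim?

Binding: dye and loom time. Non-binding: steam (6 unused).
By complementary slackness, y = 0 for the non-binding constraint.
The binding rows give the dual system: 6·y_dye + 3·y_loom time = 78 and 1·y_dye + 6·y_loom time = 57.
This yields shadow prices y_dye = 9, y_loom time = 8.
Reduced cost of denim: c₃ − yᵀa₃ = 51.5 − (9·4 + 8·3) = 51.5 − 60 = -8.5.

-8.5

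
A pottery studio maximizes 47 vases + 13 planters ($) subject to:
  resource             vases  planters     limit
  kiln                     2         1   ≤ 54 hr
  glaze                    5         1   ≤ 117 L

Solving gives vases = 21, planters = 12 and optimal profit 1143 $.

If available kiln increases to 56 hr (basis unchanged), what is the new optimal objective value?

Both kiln and glaze are binding at x*.
From A_Bᵀ y = c: 2·y_kiln + 5·y_glaze = 47; 1·y_kiln + 1·y_glaze = 13.
Solving: y_kiln = 6, y_glaze = 7.
Δz = y_kiln·Δb = 6 × (2) = 12, so new z* = 1143 + 12 = 1155.

1155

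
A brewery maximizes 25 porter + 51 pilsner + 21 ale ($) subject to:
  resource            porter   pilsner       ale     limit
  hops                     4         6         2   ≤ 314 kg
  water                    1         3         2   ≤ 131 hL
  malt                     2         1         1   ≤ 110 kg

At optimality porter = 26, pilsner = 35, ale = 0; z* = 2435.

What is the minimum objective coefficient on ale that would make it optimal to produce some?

26

At the optimum: hops uses 314 of 314 (binding); water uses 131 of 131 (binding); malt uses 87 of 110 (slack = 23).
By complementary slackness, y = 0 for the non-binding constraint.
Dual feasibility on the basic columns requires 4·y_hops + 1·y_water = 25, 6·y_hops + 3·y_water = 51.
→ y_hops = 4 and y_water = 9.
ale enters the basis when its profit ≥ yᵀa₃ = 4·2 + 9·2 = 26.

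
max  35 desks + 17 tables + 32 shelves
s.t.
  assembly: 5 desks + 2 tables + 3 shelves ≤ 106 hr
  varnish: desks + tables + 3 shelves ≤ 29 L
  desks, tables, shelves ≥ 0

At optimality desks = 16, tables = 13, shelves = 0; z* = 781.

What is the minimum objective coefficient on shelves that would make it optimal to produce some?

Both assembly and varnish are binding at x*.
From A_Bᵀ y = c: 5·y_assembly + 1·y_varnish = 35; 2·y_assembly + 1·y_varnish = 17.
Solving: y_assembly = 6, y_varnish = 5.
shelves enters the basis when its profit ≥ yᵀa₃ = 6·3 + 5·3 = 33.

33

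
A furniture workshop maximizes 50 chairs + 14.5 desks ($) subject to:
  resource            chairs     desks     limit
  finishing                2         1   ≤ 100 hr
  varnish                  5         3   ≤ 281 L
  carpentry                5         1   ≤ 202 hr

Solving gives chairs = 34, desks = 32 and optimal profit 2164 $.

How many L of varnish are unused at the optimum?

15

varnish used = 5·34 + 3·32 = 266; slack = 281 − 266 = 15.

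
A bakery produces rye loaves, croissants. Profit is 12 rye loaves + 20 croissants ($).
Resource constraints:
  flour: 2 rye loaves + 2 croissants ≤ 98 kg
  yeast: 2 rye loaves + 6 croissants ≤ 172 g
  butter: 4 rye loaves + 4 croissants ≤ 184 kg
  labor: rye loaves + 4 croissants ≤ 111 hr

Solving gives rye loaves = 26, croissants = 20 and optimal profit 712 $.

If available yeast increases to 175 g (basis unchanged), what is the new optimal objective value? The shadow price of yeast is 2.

718

Δb = 3, so new z* = 712 + (2)·(3) = 712 + 6 = 718.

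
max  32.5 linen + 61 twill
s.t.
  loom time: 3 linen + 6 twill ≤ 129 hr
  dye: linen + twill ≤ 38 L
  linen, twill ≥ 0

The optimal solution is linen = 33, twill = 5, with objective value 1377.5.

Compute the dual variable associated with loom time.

At the optimum: loom time uses 129 of 129 (binding); dye uses 38 of 38 (binding).
Dual feasibility on the basic columns requires 3·y_loom time + 1·y_dye = 32.5, 6·y_loom time + 1·y_dye = 61.
Solving: y_loom time = 9.5, y_dye = 4.
Shadow price of loom time = 9.5.

9.5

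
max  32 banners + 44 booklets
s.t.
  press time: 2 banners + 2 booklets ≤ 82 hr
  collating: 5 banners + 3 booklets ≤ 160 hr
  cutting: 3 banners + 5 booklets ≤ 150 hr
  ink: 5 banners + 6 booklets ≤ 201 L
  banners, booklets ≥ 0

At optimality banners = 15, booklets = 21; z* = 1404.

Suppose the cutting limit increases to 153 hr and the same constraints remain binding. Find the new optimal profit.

At the optimum: press time uses 72 of 82 (slack = 10); collating uses 138 of 160 (slack = 22); cutting uses 150 of 150 (binding); ink uses 201 of 201 (binding).
Slack constraints have shadow price 0 (complementary slackness).
The binding rows give the dual system: 3·y_cutting + 5·y_ink = 32 and 5·y_cutting + 6·y_ink = 44.
→ y_cutting = 4 and y_ink = 4.
Δz = y_cutting·Δb = 4 × (3) = 12, so new z* = 1404 + 12 = 1416.

1416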